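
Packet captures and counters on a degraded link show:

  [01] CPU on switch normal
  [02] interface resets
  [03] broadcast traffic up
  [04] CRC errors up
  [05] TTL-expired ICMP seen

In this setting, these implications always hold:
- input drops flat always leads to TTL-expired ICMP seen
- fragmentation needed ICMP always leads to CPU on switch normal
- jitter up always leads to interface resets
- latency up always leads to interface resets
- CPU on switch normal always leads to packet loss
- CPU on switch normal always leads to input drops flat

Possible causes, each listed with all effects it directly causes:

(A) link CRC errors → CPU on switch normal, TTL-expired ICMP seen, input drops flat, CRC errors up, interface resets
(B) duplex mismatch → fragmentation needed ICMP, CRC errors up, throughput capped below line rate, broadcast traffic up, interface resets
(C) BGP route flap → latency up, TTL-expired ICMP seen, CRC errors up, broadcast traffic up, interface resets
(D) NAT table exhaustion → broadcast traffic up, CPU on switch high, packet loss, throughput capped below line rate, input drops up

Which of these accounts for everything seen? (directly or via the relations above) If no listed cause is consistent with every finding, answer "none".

B

For each candidate, compare predicted effects to what was observed:
(A) link CRC errors — CPU on switch normal ✓; interface resets ✓; broadcast traffic up ✗; CRC errors up ✓; TTL-expired ICMP seen ✓
(B) duplex mismatch — accounts for every observation (CPU on switch normal via fragmentation needed ICMP → CPU on switch normal)
(C) BGP route flap — does not account for CPU on switch normal
(D) NAT table exhaustion — CPU on switch normal ✗; interface resets ✗; broadcast traffic up ✓; CRC errors up ✗; TTL-expired ICMP seen ✗
Only (B) is consistent with every observation.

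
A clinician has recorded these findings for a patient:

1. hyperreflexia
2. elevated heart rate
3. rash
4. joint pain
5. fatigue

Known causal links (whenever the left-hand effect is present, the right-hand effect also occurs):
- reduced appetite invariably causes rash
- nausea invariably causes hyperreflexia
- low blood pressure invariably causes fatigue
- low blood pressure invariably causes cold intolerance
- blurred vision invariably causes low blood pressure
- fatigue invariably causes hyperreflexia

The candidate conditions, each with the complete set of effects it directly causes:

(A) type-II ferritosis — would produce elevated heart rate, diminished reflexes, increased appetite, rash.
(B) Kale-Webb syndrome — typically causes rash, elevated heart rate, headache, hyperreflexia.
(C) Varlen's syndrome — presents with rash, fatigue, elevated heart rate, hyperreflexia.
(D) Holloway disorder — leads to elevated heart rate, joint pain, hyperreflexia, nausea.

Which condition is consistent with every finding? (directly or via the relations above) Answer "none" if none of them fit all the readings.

none

For each candidate, compare predicted effects to what was observed:
(A) type-II ferritosis — hyperreflexia -; elevated heart rate +; rash +; joint pain -; fatigue -
(B) Kale-Webb syndrome — hyperreflexia +; elevated heart rate +; rash +; joint pain -; fatigue -
(C) Varlen's syndrome — hyperreflexia +; elevated heart rate +; rash +; joint pain -; fatigue +
(D) Holloway disorder — hyperreflexia +; elevated heart rate +; rash -; joint pain +; fatigue -
Every candidate fails on at least one observation.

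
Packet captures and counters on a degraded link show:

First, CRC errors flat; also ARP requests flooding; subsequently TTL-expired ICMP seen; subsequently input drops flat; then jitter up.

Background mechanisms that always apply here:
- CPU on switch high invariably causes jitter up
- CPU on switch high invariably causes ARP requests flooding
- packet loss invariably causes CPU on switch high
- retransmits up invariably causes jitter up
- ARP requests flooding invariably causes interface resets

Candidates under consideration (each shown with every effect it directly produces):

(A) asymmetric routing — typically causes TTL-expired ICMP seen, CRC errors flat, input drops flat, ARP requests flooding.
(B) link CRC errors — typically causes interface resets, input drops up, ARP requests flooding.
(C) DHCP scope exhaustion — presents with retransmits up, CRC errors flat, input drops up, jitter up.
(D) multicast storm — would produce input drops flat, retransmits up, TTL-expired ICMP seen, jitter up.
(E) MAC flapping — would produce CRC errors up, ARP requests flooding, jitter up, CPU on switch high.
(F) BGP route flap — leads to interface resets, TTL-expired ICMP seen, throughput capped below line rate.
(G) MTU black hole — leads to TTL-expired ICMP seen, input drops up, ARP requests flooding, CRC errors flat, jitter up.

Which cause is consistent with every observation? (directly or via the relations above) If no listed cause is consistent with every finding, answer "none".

Checking each candidate against the observations:
(A) asymmetric routing — does not account for jitter up
(B) link CRC errors — fails on CRC errors flat, TTL-expired ICMP seen, input drops flat, jitter up (predicts input drops up, not input drops flat)
(C) DHCP scope exhaustion — CRC errors flat match; ARP requests flooding miss; TTL-expired ICMP seen miss; input drops flat miss; jitter up match
(D) multicast storm — CRC errors flat miss; ARP requests flooding miss; TTL-expired ICMP seen match; input drops flat match; jitter up match
(E) MAC flapping — fails on CRC errors flat, TTL-expired ICMP seen, input drops flat (predicts CRC errors up, not CRC errors flat)
(F) BGP route flap — does not account for CRC errors flat, ARP requests flooding, input drops flat, jitter up
(G) MTU black hole — fails on input drops flat (predicts input drops up, not input drops flat)
None of the listed candidates fits everything.

none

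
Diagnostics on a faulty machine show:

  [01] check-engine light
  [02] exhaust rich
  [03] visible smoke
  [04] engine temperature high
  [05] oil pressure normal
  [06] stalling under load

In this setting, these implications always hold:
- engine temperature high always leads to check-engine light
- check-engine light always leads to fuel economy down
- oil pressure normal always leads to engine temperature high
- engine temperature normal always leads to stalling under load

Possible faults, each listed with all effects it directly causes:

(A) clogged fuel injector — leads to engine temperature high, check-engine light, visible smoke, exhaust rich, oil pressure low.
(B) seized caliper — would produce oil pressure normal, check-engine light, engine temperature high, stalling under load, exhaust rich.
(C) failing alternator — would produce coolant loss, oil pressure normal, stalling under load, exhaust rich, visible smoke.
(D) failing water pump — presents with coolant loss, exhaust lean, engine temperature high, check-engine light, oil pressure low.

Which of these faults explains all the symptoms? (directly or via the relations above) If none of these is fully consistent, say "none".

Checking each candidate against the observations:
(A) clogged fuel injector — fails on oil pressure normal, stalling under load (predicts oil pressure low, not oil pressure normal)
(B) seized caliper — check-engine light ✓; exhaust rich ✓; visible smoke ✗; engine temperature high ✓; oil pressure normal ✓; stalling under load ✓
(C) failing alternator — check-engine light ✓ (by oil pressure normal → engine temperature high → check-engine light); exhaust rich ✓; visible smoke ✓; engine temperature high ✓ (by oil pressure normal → engine temperature high); oil pressure normal ✓; stalling under load ✓
(D) failing water pump — check-engine light ✓; exhaust rich ✗; visible smoke ✗; engine temperature high ✓; oil pressure normal ✗; stalling under load ✗
(C) alone accounts for all the evidence.

C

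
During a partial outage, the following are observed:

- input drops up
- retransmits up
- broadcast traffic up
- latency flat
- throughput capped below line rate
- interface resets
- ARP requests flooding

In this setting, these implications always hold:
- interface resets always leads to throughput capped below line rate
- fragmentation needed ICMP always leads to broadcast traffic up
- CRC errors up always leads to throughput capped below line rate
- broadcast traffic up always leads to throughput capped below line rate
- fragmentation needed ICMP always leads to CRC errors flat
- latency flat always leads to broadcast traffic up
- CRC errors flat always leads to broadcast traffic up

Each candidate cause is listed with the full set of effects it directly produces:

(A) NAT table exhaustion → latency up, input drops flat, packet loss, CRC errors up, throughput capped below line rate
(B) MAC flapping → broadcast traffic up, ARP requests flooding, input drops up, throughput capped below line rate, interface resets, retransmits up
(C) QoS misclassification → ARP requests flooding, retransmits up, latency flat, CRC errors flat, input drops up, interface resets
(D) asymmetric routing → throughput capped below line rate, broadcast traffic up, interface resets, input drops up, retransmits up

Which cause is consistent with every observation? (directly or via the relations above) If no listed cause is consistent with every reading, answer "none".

For each candidate, compare predicted effects to what was observed:
(A) NAT table exhaustion — fails on input drops up, retransmits up, broadcast traffic up, latency flat, interface resets, ARP requests flooding (predicts input drops flat, not input drops up; predicts latency up, not latency flat)
(B) MAC flapping — does not account for latency flat
(C) QoS misclassification — input drops up match; retransmits up match; broadcast traffic up match (through latency flat → broadcast traffic up); latency flat match; throughput capped below line rate match (through interface resets → throughput capped below line rate); interface resets match; ARP requests flooding match
(D) asymmetric routing — input drops up match; retransmits up match; broadcast traffic up match; latency flat miss; throughput capped below line rate match; interface resets match; ARP requests flooding miss
(C) alone accounts for all the evidence.

C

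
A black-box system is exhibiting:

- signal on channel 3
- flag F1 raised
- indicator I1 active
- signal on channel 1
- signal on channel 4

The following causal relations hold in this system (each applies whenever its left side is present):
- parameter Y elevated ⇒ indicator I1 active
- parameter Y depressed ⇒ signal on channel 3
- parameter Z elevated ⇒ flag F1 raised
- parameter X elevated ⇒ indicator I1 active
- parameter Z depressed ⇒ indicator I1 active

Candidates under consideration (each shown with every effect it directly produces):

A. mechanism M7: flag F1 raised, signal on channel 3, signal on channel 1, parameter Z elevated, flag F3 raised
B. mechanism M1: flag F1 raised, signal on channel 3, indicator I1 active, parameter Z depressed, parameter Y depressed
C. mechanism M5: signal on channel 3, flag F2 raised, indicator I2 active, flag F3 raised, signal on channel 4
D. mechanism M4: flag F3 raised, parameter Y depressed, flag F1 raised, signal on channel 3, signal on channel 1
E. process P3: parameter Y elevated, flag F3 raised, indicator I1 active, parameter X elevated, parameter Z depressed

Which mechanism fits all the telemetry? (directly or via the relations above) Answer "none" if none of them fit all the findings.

Checking each candidate against the observations:
(A) mechanism M7 — signal on channel 3 +; flag F1 raised +; indicator I1 active -; signal on channel 1 +; signal on channel 4 -
(B) mechanism M1 — signal on channel 3 +; flag F1 raised +; indicator I1 active +; signal on channel 1 -; signal on channel 4 -
(C) mechanism M5 — does not account for flag F1 raised, indicator I1 active, signal on channel 1
(D) mechanism M4 — signal on channel 3 +; flag F1 raised +; indicator I1 active -; signal on channel 1 +; signal on channel 4 -
(E) process P3 — signal on channel 3 -; flag F1 raised -; indicator I1 active +; signal on channel 1 -; signal on channel 4 -
Every candidate fails on at least one observation.

none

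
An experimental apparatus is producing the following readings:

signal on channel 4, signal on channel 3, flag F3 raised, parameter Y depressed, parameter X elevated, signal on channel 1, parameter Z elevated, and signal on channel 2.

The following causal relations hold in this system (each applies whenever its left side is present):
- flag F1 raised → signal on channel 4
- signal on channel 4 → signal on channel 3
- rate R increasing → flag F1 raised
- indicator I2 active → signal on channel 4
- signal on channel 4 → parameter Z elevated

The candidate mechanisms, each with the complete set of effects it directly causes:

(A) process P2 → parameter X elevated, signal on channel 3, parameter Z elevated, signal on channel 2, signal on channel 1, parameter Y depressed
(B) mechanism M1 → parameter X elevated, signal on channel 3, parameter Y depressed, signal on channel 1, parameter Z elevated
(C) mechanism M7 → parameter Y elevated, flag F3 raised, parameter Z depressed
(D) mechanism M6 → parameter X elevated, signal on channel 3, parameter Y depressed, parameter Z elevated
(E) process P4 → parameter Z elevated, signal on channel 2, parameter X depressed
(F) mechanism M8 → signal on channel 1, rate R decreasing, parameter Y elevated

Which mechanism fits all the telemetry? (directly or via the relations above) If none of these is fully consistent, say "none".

none

Checking each candidate against the observations:
(A) process P2 — signal on channel 4 NO; signal on channel 3 yes; flag F3 raised NO; parameter Y depressed yes; parameter X elevated yes; signal on channel 1 yes; parameter Z elevated yes; signal on channel 2 yes
(B) mechanism M1 — does not account for signal on channel 4, flag F3 raised, signal on channel 2
(C) mechanism M7 — signal on channel 4 NO; signal on channel 3 NO; flag F3 raised yes; parameter Y depressed NO; parameter X elevated NO; signal on channel 1 NO; parameter Z elevated NO; signal on channel 2 NO
(D) mechanism M6 — signal on channel 4 NO; signal on channel 3 yes; flag F3 raised NO; parameter Y depressed yes; parameter X elevated yes; signal on channel 1 NO; parameter Z elevated yes; signal on channel 2 NO
(E) process P4 — fails on signal on channel 4, signal on channel 3, flag F3 raised, parameter Y depressed, parameter X elevated, signal on channel 1 (predicts parameter X depressed, not parameter X elevated)
(F) mechanism M8 — signal on channel 4 NO; signal on channel 3 NO; flag F3 raised NO; parameter Y depressed NO; parameter X elevated NO; signal on channel 1 yes; parameter Z elevated NO; signal on channel 2 NO
No candidate is consistent with all observations.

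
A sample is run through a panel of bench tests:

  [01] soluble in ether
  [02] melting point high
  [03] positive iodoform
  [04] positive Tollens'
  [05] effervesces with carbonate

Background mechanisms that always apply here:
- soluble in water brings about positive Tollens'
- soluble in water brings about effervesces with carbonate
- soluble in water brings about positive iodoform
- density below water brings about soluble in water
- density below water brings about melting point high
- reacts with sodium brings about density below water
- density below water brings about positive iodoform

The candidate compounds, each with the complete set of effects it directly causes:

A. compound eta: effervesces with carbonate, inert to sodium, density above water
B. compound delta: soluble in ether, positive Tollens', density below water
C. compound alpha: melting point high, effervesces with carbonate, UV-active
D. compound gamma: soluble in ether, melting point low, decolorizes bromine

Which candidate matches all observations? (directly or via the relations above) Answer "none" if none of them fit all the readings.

B

Per-candidate check:
(A) compound eta — soluble in ether ✗; melting point high ✗; positive iodoform ✗; positive Tollens' ✗; effervesces with carbonate ✓
(B) compound delta — soluble in ether ✓; melting point high ✓ (through density below water → melting point high); positive iodoform ✓ (through density below water → positive iodoform); positive Tollens' ✓; effervesces with carbonate ✓ (through density below water → soluble in water → effervesces with carbonate)
(C) compound alpha — soluble in ether ✗; melting point high ✓; positive iodoform ✗; positive Tollens' ✗; effervesces with carbonate ✓
(D) compound gamma — soluble in ether ✓; melting point high ✗; positive iodoform ✗; positive Tollens' ✗; effervesces with carbonate ✗
(B) is the only candidate with no mismatches.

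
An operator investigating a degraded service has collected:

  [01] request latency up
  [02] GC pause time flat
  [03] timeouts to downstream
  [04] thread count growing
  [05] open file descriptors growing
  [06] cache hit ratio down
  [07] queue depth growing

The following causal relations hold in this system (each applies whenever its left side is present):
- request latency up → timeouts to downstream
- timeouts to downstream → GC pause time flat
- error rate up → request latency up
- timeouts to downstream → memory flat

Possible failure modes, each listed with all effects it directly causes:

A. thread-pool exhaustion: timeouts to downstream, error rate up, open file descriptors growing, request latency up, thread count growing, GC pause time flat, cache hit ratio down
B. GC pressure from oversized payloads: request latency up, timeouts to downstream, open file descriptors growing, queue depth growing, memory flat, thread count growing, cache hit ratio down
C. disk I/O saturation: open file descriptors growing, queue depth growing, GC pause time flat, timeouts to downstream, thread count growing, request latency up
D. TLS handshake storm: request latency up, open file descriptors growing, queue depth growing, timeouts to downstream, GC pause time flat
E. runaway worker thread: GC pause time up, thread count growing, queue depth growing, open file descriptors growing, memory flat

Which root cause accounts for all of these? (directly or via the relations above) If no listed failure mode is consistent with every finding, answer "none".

Per-candidate check:
(A) thread-pool exhaustion — request latency up ✓; GC pause time flat ✓; timeouts to downstream ✓; thread count growing ✓; open file descriptors growing ✓; cache hit ratio down ✓; queue depth growing ✗
(B) GC pressure from oversized payloads — accounts for every observation (GC pause time flat through timeouts to downstream → GC pause time flat)
(C) disk I/O saturation — request latency up ✓; GC pause time flat ✓; timeouts to downstream ✓; thread count growing ✓; open file descriptors growing ✓; cache hit ratio down ✗; queue depth growing ✓
(D) TLS handshake storm — request latency up ✓; GC pause time flat ✓; timeouts to downstream ✓; thread count growing ✗; open file descriptors growing ✓; cache hit ratio down ✗; queue depth growing ✓
(E) runaway worker thread — fails on request latency up, GC pause time flat, timeouts to downstream, cache hit ratio down (predicts GC pause time up, not GC pause time flat)
Only (B) is consistent with every observation.

B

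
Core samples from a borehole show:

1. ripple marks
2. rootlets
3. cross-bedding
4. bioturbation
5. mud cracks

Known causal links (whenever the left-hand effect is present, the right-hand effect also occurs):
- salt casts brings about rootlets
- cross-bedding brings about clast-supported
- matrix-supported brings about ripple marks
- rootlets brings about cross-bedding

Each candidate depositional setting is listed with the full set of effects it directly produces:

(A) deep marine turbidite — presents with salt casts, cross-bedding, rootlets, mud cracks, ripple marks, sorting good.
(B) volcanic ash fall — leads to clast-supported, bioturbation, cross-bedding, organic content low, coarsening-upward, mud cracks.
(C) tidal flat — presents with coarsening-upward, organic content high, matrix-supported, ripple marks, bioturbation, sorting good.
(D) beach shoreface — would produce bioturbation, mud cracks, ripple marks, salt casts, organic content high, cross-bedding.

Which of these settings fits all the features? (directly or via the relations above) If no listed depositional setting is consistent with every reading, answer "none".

Testing each hypothesis:
(A) deep marine turbidite — ripple marks match; rootlets match; cross-bedding match; bioturbation miss; mud cracks match
(B) volcanic ash fall — ripple marks miss; rootlets miss; cross-bedding match; bioturbation match; mud cracks match
(C) tidal flat — does not account for rootlets, cross-bedding, mud cracks
(D) beach shoreface — accounts for every observation (rootlets via salt casts → rootlets)
(D) alone accounts for all the evidence.

D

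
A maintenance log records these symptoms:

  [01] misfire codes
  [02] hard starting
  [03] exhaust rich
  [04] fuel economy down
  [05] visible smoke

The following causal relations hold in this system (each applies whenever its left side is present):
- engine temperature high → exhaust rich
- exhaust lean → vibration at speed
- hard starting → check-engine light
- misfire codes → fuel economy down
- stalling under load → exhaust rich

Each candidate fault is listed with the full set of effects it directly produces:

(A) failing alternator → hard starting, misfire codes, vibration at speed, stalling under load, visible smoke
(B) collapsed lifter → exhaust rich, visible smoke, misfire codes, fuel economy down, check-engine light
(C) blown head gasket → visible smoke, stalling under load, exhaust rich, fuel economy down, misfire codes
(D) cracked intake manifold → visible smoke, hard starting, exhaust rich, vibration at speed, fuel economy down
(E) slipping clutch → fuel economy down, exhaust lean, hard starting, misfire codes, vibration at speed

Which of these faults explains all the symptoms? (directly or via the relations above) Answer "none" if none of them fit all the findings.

Checking each candidate against the observations:
(A) failing alternator — misfire codes ✓; hard starting ✓; exhaust rich ✓ (through stalling under load → exhaust rich); fuel economy down ✓ (through misfire codes → fuel economy down); visible smoke ✓
(B) collapsed lifter — does not account for hard starting
(C) blown head gasket — does not account for hard starting
(D) cracked intake manifold — misfire codes ✗; hard starting ✓; exhaust rich ✓; fuel economy down ✓; visible smoke ✓
(E) slipping clutch — misfire codes ✓; hard starting ✓; exhaust rich ✗; fuel economy down ✓; visible smoke ✗
Only (A) is consistent with every observation.

A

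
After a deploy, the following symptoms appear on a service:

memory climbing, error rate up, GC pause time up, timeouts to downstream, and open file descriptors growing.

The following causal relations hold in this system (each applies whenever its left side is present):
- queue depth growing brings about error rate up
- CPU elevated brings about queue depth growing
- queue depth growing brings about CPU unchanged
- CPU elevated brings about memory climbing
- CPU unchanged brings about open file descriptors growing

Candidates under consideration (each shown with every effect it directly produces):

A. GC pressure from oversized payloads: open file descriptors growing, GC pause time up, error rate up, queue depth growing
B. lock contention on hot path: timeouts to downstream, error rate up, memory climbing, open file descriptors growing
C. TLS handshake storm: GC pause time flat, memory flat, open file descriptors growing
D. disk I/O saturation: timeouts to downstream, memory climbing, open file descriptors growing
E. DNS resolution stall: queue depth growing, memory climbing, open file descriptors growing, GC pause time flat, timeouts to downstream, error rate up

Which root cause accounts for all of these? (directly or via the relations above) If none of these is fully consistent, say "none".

none

Checking each candidate against the observations:
(A) GC pressure from oversized payloads — memory climbing NO; error rate up yes; GC pause time up yes; timeouts to downstream NO; open file descriptors growing yes
(B) lock contention on hot path — does not account for GC pause time up
(C) TLS handshake storm — memory climbing NO; error rate up NO; GC pause time up NO; timeouts to downstream NO; open file descriptors growing yes
(D) disk I/O saturation — memory climbing yes; error rate up NO; GC pause time up NO; timeouts to downstream yes; open file descriptors growing yes
(E) DNS resolution stall — memory climbing yes; error rate up yes; GC pause time up NO; timeouts to downstream yes; open file descriptors growing yes
Every candidate fails on at least one observation.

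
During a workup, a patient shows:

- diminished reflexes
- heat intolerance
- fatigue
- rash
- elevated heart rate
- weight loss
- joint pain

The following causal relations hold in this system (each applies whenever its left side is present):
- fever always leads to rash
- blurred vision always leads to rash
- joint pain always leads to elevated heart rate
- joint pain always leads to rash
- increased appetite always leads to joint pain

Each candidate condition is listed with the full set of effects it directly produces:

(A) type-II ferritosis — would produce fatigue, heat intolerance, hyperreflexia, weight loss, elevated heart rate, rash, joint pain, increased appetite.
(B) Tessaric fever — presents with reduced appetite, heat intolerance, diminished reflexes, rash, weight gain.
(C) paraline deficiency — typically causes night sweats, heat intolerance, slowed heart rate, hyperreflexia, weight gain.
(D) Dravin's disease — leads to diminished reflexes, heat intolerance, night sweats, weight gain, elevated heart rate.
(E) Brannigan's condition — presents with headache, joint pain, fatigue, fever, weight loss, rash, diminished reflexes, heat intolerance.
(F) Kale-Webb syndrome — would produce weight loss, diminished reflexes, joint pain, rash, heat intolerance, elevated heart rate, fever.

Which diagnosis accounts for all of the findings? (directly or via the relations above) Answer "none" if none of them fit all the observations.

Per-candidate check:
(A) type-II ferritosis — diminished reflexes NO; heat intolerance yes; fatigue yes; rash yes; elevated heart rate yes; weight loss yes; joint pain yes
(B) Tessaric fever — diminished reflexes yes; heat intolerance yes; fatigue NO; rash yes; elevated heart rate NO; weight loss NO; joint pain NO
(C) paraline deficiency — diminished reflexes NO; heat intolerance yes; fatigue NO; rash NO; elevated heart rate NO; weight loss NO; joint pain NO
(D) Dravin's disease — diminished reflexes yes; heat intolerance yes; fatigue NO; rash NO; elevated heart rate yes; weight loss NO; joint pain NO
(E) Brannigan's condition — diminished reflexes yes; heat intolerance yes; fatigue yes; rash yes; elevated heart rate yes (through joint pain → elevated heart rate); weight loss yes; joint pain yes
(F) Kale-Webb syndrome — diminished reflexes yes; heat intolerance yes; fatigue NO; rash yes; elevated heart rate yes; weight loss yes; joint pain yes
(E) alone accounts for all the evidence.

E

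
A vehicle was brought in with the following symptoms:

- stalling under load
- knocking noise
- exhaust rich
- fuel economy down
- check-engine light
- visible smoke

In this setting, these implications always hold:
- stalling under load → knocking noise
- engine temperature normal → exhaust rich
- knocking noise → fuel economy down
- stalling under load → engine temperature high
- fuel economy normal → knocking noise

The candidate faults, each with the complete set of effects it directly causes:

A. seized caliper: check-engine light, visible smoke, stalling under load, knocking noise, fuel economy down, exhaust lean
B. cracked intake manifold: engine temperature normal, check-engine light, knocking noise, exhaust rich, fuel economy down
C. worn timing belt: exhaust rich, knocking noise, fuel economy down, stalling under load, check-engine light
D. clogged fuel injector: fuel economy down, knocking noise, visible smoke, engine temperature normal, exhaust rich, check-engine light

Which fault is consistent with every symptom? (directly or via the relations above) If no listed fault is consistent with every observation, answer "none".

Checking each candidate against the observations:
(A) seized caliper — stalling under load yes; knocking noise yes; exhaust rich NO; fuel economy down yes; check-engine light yes; visible smoke yes
(B) cracked intake manifold — stalling under load NO; knocking noise yes; exhaust rich yes; fuel economy down yes; check-engine light yes; visible smoke NO
(C) worn timing belt — stalling under load yes; knocking noise yes; exhaust rich yes; fuel economy down yes; check-engine light yes; visible smoke NO
(D) clogged fuel injector — stalling under load NO; knocking noise yes; exhaust rich yes; fuel economy down yes; check-engine light yes; visible smoke yes
Every candidate fails on at least one observation.

none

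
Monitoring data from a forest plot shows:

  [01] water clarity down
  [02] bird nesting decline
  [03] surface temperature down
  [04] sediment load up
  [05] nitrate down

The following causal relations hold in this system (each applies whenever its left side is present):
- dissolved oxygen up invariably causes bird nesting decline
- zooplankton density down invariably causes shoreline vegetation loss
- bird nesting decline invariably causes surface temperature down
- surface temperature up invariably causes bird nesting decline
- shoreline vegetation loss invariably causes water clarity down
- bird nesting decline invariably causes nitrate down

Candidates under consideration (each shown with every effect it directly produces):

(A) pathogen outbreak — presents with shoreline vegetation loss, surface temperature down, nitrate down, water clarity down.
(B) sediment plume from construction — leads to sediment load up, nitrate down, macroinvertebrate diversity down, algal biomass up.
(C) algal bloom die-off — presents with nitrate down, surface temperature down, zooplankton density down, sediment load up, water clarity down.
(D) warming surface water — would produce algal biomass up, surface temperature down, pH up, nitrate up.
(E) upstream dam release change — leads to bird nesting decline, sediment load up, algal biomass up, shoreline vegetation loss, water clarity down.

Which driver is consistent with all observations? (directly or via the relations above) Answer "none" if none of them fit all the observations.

E

For each candidate, compare predicted effects to what was observed:
(A) pathogen outbreak — does not account for bird nesting decline, sediment load up
(B) sediment plume from construction — does not account for water clarity down, bird nesting decline, surface temperature down
(C) algal bloom die-off — water clarity down yes; bird nesting decline NO; surface temperature down yes; sediment load up yes; nitrate down yes
(D) warming surface water — fails on water clarity down, bird nesting decline, sediment load up, nitrate down (predicts nitrate up, not nitrate down)
(E) upstream dam release change — accounts for every observation (surface temperature down through bird nesting decline → surface temperature down)
(E) alone accounts for all the evidence.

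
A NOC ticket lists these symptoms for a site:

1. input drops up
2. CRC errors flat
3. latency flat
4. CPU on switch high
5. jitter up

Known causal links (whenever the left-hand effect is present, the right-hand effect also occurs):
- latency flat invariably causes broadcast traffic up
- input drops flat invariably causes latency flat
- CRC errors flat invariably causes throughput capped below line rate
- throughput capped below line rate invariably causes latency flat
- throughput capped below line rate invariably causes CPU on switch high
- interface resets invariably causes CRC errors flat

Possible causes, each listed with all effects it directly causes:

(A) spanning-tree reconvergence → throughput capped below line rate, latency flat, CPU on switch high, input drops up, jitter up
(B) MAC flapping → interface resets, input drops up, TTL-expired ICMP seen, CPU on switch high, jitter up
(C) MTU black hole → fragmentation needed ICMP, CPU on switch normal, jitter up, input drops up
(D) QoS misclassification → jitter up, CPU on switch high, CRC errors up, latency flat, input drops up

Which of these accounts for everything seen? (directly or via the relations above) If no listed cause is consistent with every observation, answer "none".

B

Checking each candidate against the observations:
(A) spanning-tree reconvergence — does not account for CRC errors flat
(B) MAC flapping — input drops up +; CRC errors flat + (by interface resets → CRC errors flat); latency flat + (by interface resets → CRC errors flat → throughput capped below line rate → latency flat); CPU on switch high +; jitter up +
(C) MTU black hole — input drops up +; CRC errors flat -; latency flat -; CPU on switch high -; jitter up +
(D) QoS misclassification — input drops up +; CRC errors flat -; latency flat +; CPU on switch high +; jitter up +
Only (B) is consistent with every observation.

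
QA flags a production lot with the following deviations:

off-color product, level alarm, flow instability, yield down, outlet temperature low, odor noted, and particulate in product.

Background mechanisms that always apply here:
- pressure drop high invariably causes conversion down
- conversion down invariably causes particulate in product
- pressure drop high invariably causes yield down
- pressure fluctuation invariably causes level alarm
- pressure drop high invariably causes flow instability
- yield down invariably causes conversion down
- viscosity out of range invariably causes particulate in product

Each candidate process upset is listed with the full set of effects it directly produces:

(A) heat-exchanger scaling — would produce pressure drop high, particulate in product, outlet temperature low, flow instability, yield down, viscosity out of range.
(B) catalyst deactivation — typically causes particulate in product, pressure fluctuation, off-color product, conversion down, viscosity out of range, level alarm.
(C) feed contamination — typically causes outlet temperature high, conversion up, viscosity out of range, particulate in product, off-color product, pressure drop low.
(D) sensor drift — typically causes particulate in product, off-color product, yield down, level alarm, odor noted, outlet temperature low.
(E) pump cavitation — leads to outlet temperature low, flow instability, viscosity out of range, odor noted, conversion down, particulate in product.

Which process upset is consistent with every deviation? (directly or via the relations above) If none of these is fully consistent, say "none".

Testing each hypothesis:
(A) heat-exchanger scaling — off-color product NO; level alarm NO; flow instability yes; yield down yes; outlet temperature low yes; odor noted NO; particulate in product yes
(B) catalyst deactivation — does not account for flow instability, yield down, outlet temperature low, odor noted
(C) feed contamination — fails on level alarm, flow instability, yield down, outlet temperature low, odor noted (predicts outlet temperature high, not outlet temperature low)
(D) sensor drift — does not account for flow instability
(E) pump cavitation — does not account for off-color product, level alarm, yield down
No candidate is consistent with all observations.

none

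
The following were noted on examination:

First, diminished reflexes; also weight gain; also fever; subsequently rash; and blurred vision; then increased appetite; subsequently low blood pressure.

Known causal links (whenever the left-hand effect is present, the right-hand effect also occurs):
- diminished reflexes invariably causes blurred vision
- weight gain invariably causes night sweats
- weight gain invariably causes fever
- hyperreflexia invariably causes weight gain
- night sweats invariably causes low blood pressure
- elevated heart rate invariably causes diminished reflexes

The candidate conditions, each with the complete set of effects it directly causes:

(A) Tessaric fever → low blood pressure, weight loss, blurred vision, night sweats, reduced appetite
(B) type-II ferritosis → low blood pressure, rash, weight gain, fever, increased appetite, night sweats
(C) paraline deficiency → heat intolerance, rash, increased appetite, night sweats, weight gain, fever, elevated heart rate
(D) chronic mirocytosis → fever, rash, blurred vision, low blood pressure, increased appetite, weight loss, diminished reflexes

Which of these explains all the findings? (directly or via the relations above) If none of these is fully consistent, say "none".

C

Checking each candidate against the observations:
(A) Tessaric fever — fails on diminished reflexes, weight gain, fever, rash, increased appetite (predicts weight loss, not weight gain; predicts reduced appetite, not increased appetite)
(B) type-II ferritosis — diminished reflexes ✗; weight gain ✓; fever ✓; rash ✓; blurred vision ✗; increased appetite ✓; low blood pressure ✓
(C) paraline deficiency — accounts for every observation (diminished reflexes through elevated heart rate → diminished reflexes)
(D) chronic mirocytosis — diminished reflexes ✓; weight gain ✗; fever ✓; rash ✓; blurred vision ✓; increased appetite ✓; low blood pressure ✓
(C) is the only candidate with no mismatches.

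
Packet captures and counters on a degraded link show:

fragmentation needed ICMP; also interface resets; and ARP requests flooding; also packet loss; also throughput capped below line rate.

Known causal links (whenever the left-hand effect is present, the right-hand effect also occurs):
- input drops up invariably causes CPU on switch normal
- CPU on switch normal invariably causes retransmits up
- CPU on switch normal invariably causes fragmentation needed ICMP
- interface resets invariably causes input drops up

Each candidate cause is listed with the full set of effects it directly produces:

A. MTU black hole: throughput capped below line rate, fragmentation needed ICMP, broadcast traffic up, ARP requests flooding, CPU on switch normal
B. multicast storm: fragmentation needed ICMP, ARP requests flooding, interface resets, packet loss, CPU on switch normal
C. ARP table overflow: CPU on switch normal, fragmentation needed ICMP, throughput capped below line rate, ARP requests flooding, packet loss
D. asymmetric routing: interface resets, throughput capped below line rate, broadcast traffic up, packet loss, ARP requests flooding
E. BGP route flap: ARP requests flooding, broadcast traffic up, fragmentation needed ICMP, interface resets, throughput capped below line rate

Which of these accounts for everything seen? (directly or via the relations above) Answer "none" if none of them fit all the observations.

Checking each candidate against the observations:
(A) MTU black hole — fragmentation needed ICMP ✓; interface resets ✗; ARP requests flooding ✓; packet loss ✗; throughput capped below line rate ✓
(B) multicast storm — fragmentation needed ICMP ✓; interface resets ✓; ARP requests flooding ✓; packet loss ✓; throughput capped below line rate ✗
(C) ARP table overflow — does not account for interface resets
(D) asymmetric routing — accounts for every observation (fragmentation needed ICMP by interface resets → input drops up → CPU on switch normal → fragmentation needed ICMP)
(E) BGP route flap — does not account for packet loss
Only (D) is consistent with every observation.

D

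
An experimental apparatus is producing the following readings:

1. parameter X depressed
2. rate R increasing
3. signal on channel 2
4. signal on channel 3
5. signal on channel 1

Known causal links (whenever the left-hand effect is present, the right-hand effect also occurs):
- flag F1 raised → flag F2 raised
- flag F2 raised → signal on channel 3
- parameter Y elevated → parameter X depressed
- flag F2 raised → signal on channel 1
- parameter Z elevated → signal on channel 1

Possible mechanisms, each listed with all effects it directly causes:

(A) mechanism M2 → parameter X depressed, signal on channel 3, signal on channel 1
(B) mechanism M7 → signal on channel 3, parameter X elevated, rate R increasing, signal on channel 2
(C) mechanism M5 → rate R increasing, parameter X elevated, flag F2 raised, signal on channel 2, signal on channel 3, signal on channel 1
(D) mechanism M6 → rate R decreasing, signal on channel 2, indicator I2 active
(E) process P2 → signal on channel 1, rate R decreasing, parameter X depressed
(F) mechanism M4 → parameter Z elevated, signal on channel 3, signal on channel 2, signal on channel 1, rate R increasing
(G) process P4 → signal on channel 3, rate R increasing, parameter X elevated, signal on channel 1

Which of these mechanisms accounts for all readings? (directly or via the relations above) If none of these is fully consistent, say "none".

Testing each hypothesis:
(A) mechanism M2 — does not account for rate R increasing, signal on channel 2
(B) mechanism M7 — parameter X depressed miss; rate R increasing match; signal on channel 2 match; signal on channel 3 match; signal on channel 1 miss
(C) mechanism M5 — fails on parameter X depressed (predicts parameter X elevated, not parameter X depressed)
(D) mechanism M6 — fails on parameter X depressed, rate R increasing, signal on channel 3, signal on channel 1 (predicts rate R decreasing, not rate R increasing)
(E) process P2 — fails on rate R increasing, signal on channel 2, signal on channel 3 (predicts rate R decreasing, not rate R increasing)
(F) mechanism M4 — does not account for parameter X depressed
(G) process P4 — parameter X depressed miss; rate R increasing match; signal on channel 2 miss; signal on channel 3 match; signal on channel 1 match
None of the listed candidates fits everything.

none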